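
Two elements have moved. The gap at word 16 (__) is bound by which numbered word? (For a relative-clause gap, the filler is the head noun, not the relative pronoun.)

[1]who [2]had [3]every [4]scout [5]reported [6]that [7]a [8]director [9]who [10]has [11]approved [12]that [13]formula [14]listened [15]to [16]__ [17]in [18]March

1

The marked gap is the object of the preposition "to" of "listened".
Its filler is the fronted wh-phrase "who", at word 1.
(The other dependency links word 8 to a gap after word 9.)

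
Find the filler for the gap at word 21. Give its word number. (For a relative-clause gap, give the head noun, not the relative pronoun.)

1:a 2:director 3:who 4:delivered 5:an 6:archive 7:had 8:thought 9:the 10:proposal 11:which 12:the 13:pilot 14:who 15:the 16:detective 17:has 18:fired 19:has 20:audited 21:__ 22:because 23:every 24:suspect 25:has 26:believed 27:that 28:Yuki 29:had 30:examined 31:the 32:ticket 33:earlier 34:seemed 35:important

10

The gap at 21 is the object of "audited", inside a relative clause.
The relative pronoun is "which" (word 11); it is bound by the head noun immediately before it.
Its filler is the head noun "proposal", at word 10.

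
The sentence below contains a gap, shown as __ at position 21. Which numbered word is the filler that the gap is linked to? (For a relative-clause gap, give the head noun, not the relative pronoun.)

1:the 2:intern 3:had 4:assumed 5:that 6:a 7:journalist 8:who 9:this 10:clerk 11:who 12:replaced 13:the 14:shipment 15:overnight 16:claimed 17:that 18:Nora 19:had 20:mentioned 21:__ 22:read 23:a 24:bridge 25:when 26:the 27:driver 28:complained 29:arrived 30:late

The gap at 21 is the subject of "read", inside a relative clause.
The relative pronoun is "who" (word 8); it is bound by the head noun immediately before it.
Its filler is the head noun "journalist", at word 7.

7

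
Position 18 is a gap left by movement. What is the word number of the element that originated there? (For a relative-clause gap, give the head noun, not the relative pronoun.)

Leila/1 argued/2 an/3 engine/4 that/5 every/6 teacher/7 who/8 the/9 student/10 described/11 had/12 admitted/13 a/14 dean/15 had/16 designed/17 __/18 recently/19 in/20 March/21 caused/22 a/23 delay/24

4

The gap at 18 is the object of "designed", inside a relative clause.
The relative pronoun is "that" (word 5); it is bound by the head noun immediately before it.
Its filler is the head noun "engine", at word 4.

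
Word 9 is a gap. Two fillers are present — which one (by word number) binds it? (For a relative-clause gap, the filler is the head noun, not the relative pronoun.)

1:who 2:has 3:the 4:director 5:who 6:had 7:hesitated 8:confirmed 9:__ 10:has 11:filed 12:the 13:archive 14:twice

The marked gap is the subject of "filed".
Its filler is the fronted wh-phrase "who", at word 1.
(The other dependency links word 4 to a gap after word 5.)

1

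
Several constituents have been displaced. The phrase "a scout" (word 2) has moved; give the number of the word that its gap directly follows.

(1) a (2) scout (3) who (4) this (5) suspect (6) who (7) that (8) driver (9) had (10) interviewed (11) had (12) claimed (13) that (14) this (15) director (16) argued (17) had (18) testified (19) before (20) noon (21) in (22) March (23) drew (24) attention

16

The displaced element is "a scout" (word 2).
It is linked across 2 clause boundaries (that → Ø).
It functions as the subject of "testified", so the gap sits immediately after word 16 ("argued").
Base order: This suspect who that driver had interviewed had claimed that this director argued that a scout had testified before noon in March.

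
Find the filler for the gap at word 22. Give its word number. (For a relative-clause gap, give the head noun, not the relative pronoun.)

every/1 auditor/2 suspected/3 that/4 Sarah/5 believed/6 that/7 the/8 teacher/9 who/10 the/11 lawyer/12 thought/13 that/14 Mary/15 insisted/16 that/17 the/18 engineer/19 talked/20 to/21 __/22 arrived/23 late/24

9

The gap at 22 is the prepositional object of "talked", inside a relative clause.
The relative pronoun is "who" (word 10); it is bound by the head noun immediately before it.
Its filler is the head noun "teacher", at word 9.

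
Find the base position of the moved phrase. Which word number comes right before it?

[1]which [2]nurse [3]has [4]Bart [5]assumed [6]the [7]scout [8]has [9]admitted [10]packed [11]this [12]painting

9

The displaced element is "which nurse" (word 2).
It is linked across 2 clause boundaries (Ø → Ø).
It functions as the subject of "packed", so the gap sits immediately after word 9 ("admitted").
Base order: Bart has assumed the scout has admitted that which nurse packed this painting.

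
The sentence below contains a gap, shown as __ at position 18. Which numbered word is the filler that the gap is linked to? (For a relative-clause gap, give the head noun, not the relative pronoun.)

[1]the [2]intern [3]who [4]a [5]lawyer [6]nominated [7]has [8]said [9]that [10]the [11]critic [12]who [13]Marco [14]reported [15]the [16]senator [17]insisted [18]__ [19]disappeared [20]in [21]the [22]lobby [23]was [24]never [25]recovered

11

The gap at 18 is the subject of "disappeared", inside a relative clause.
The relative pronoun is "who" (word 12); it is bound by the head noun immediately before it.
Its filler is the head noun "critic", at word 11.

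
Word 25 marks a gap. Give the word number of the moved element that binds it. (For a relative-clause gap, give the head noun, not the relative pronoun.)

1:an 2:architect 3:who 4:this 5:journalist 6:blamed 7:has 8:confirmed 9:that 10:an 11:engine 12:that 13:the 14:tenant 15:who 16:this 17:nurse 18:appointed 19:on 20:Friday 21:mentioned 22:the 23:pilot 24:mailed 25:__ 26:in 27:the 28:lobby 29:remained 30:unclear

The gap at 25 is the object of "mailed", inside a relative clause.
The relative pronoun is "that" (word 12); it is bound by the head noun immediately before it.
Its filler is the head noun "engine", at word 11.

11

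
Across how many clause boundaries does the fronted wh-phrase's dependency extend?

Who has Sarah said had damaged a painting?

"who" is extracted from the subject of "damaged".
Boundaries crossed, outermost first: [Ø] — 1 in total.

1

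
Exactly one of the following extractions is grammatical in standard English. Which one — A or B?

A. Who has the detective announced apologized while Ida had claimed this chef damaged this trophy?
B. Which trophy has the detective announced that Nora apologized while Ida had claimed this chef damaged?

A

In B, the wh-phrase is extracted from inside an adjunct island (introduced by "while"), which blocks movement.
In A, the extraction path crosses only that-complement boundaries, which are transparent.
So A is grammatical.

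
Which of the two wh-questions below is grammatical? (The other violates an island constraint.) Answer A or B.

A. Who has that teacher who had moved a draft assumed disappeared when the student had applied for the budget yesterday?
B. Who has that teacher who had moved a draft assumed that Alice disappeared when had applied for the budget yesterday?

In B, the wh-phrase is extracted from inside an adjunct island (introduced by "when"), which blocks movement.
In A, the extraction path crosses only that-complement boundaries, which are transparent.
So A is grammatical.

A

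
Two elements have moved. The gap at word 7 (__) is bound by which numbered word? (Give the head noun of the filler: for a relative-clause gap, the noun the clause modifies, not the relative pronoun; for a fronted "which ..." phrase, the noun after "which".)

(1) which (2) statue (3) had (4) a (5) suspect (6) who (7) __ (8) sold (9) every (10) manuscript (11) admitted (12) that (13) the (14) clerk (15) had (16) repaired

5

The marked gap is inside the relative clause, the subject of "sold".
Its filler is the head noun "suspect" (via "who"), at word 5.
(The other dependency links word 2 to a gap after word 16.)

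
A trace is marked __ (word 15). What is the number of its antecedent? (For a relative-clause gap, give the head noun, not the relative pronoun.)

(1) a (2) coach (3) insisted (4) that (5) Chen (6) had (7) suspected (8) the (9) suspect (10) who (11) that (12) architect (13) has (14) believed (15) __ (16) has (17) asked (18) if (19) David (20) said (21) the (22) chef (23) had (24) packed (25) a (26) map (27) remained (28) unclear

The gap at 15 is the subject of "asked", inside a relative clause.
The relative pronoun is "who" (word 10); it is bound by the head noun immediately before it.
Its filler is the head noun "suspect", at word 9.

9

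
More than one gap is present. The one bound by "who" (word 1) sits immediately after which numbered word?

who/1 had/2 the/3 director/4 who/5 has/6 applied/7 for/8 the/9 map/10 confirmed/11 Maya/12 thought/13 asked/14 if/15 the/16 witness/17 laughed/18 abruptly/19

The displaced element is "who" (word 1).
It is linked across 2 clause boundaries (Ø → Ø).
It functions as the subject of "asked", so the gap sits immediately after word 13 ("thought").
Base order: The director who has applied for the map had confirmed Maya thought who asked if the witness laughed abruptly.

13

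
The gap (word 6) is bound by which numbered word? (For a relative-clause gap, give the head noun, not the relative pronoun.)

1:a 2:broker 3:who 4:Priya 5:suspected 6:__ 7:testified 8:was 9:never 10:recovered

2

The gap at 6 is the subject of "testified", inside a relative clause.
The relative pronoun is "who" (word 3); it is bound by the head noun immediately before it.
Its filler is the head noun "broker", at word 2.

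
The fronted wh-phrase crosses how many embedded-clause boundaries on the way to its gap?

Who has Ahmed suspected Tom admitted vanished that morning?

"who" is extracted from the subject of "vanished".
Boundaries crossed, outermost first: [Ø], [Ø] — 2 in total.

2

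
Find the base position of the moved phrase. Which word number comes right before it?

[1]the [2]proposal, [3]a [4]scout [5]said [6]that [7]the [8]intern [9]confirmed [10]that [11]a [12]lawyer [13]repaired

The displaced element is "the proposal" (word 2).
It is linked across 2 clause boundaries (that → that).
It functions as the direct object of "repaired", so the gap sits immediately after word 13 ("repaired").
Base order: A scout said that the intern confirmed that a lawyer repaired the proposal.

13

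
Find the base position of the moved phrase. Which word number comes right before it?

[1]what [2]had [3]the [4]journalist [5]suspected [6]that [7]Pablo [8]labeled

8

The displaced element is "what" (word 1).
It is linked across 1 clause boundary (that).
It functions as the direct object of "labeled", so the gap sits immediately after word 8 ("labeled").
Base order: The journalist had suspected that Pablo labeled what.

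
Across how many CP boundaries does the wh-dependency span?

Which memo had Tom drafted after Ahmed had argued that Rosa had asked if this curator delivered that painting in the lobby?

0

"which memo" originates inside the matrix clause — no clause boundary is crossed.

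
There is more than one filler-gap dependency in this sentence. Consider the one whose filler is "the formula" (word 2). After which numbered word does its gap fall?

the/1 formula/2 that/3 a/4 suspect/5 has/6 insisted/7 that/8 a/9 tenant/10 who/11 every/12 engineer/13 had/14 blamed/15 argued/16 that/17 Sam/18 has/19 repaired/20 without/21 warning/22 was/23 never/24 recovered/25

20

The displaced element is "the formula" (word 2).
It is linked across 2 clause boundaries (that → that).
It functions as the direct object of "repaired", so the gap sits immediately after word 20 ("repaired").
Base order: A suspect has insisted that a tenant who every engineer had blamed argued that Sam has repaired the formula without warning.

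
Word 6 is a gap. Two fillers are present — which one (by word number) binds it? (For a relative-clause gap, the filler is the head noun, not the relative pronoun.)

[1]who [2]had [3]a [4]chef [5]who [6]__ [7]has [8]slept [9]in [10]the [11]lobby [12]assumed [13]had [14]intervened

4

The marked gap is inside the relative clause, the subject of "slept".
Its filler is the head noun "chef" (via "who"), at word 4.
(The other dependency links word 1 to a gap after word 12.)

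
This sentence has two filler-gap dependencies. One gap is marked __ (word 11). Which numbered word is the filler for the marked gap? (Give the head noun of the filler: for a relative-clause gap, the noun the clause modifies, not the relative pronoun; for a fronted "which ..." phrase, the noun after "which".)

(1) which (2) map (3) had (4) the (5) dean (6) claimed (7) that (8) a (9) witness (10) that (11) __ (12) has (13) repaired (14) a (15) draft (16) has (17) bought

9

The marked gap is inside the relative clause, the subject of "repaired".
Its filler is the head noun "witness" (via "that"), at word 9.
(The other dependency links word 2 to a gap after word 17.)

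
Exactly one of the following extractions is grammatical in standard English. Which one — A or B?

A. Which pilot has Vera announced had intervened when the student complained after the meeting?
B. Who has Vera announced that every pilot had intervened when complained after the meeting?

A

In B, the wh-phrase is extracted from inside an adjunct island (introduced by "when"), which blocks movement.
In A, the extraction path crosses only that-complement boundaries, which are transparent.
So A is grammatical.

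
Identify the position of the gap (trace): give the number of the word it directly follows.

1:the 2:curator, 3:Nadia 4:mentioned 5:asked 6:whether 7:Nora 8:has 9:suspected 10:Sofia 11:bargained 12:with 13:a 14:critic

4

The displaced element is "the curator" (word 2).
It is linked across 1 clause boundary (Ø).
It functions as the subject of "asked", so the gap sits immediately after word 4 ("mentioned").
Base order: Nadia mentioned that the curator asked whether Nora has suspected Sofia bargained with a critic.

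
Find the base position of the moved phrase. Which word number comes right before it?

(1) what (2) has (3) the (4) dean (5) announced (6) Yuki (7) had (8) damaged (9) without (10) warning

8

The displaced element is "what" (word 1).
It is linked across 1 clause boundary (Ø).
It functions as the direct object of "damaged", so the gap sits immediately after word 8 ("damaged").
Base order: The dean has announced Yuki had damaged what without warning.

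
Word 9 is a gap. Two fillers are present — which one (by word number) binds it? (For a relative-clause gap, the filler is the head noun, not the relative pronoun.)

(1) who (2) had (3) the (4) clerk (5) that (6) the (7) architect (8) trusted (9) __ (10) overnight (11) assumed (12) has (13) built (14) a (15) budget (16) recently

4

The marked gap is inside the relative clause, the direct object of "trusted".
Its filler is the head noun "clerk" (via "that"), at word 4.
(The other dependency links word 1 to a gap after word 11.)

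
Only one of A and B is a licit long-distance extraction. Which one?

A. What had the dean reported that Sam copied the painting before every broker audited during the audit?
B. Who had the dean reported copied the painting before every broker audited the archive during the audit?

B

In A, the wh-phrase is extracted from inside an adjunct island (introduced by "before"), which blocks movement.
In B, the extraction path crosses only that-complement boundaries, which are transparent.
So B is grammatical.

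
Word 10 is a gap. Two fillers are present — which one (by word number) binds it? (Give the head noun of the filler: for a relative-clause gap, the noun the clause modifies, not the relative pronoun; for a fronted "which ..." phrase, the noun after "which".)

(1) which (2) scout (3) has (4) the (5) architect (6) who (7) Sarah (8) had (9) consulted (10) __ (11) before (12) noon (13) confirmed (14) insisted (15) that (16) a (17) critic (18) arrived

The marked gap is inside the relative clause, the direct object of "consulted".
Its filler is the head noun "architect" (via "who"), at word 5.
(The other dependency links word 2 to a gap after word 13.)

5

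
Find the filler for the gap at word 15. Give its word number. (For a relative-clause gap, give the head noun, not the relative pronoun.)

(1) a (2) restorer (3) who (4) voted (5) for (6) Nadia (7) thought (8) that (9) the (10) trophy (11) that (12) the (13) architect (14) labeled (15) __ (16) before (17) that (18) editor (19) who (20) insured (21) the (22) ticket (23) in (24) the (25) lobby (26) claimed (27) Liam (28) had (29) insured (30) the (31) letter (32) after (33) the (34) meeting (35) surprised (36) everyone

The gap at 15 is the object of "labeled", inside a relative clause.
The relative pronoun is "that" (word 11); it is bound by the head noun immediately before it.
Its filler is the head noun "trophy", at word 10.

10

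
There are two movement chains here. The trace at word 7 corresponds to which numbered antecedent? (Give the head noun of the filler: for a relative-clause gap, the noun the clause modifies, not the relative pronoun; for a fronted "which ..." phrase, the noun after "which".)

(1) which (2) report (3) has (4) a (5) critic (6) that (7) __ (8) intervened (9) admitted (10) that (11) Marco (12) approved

5

The marked gap is inside the relative clause, the subject of "intervened".
Its filler is the head noun "critic" (via "that"), at word 5.
(The other dependency links word 2 to a gap after word 12.)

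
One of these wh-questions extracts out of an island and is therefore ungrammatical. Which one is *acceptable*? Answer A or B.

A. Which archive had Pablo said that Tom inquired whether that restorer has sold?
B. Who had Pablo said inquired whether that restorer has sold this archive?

In A, the wh-phrase is extracted from inside a wh-island (introduced by "whether"), which blocks movement.
In B, the extraction path crosses only that-complement boundaries, which are transparent.
So B is grammatical.

B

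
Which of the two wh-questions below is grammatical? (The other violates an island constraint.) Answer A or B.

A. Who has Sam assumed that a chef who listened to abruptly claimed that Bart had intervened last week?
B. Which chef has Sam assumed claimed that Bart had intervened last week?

In A, the wh-phrase is extracted from inside a complex-NP island (relative clause) (introduced by "who"), which blocks movement.
In B, the extraction path crosses only that-complement boundaries, which are transparent.
So B is grammatical.

B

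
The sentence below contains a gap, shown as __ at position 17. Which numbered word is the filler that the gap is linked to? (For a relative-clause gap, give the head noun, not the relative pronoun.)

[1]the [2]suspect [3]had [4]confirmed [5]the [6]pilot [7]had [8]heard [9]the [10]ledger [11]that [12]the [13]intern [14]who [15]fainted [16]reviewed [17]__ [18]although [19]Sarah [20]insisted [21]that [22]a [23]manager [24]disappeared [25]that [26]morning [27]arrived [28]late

The gap at 17 is the object of "reviewed", inside a relative clause.
The relative pronoun is "that" (word 11); it is bound by the head noun immediately before it.
Its filler is the head noun "ledger", at word 10.

10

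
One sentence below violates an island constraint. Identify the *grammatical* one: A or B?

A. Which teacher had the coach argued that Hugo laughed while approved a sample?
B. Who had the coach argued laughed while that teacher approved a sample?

B

In A, the wh-phrase is extracted from inside an adjunct island (introduced by "while"), which blocks movement.
In B, the extraction path crosses only that-complement boundaries, which are transparent.
So B is grammatical.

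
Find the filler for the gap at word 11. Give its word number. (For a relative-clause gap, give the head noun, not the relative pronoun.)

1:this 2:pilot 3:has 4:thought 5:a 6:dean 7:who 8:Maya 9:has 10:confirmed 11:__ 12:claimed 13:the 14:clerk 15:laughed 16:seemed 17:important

The gap at 11 is the subject of "claimed", inside a relative clause.
The relative pronoun is "who" (word 7); it is bound by the head noun immediately before it.
Its filler is the head noun "dean", at word 6.

6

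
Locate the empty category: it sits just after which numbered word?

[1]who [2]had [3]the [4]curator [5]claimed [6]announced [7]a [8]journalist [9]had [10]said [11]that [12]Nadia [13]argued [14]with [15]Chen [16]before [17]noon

5

The displaced element is "who" (word 1).
It is linked across 1 clause boundary (Ø).
It functions as the subject of "announced", so the gap sits immediately after word 5 ("claimed").
Base order: The curator had claimed who announced a journalist had said that Nadia argued with Chen before noon.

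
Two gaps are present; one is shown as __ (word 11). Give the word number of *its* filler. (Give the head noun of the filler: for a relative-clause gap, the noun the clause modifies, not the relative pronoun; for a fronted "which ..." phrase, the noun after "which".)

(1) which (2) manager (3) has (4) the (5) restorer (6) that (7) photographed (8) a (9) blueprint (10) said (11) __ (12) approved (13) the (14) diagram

The marked gap is the subject of "approved".
Its filler is the fronted wh-phrase "which manager", at word 2.
(The other dependency links word 5 to a gap after word 6.)

2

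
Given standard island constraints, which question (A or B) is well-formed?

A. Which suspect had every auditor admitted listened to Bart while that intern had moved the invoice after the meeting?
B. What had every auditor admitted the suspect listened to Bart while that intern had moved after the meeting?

A

In B, the wh-phrase is extracted from inside an adjunct island (introduced by "while"), which blocks movement.
In A, the extraction path crosses only that-complement boundaries, which are transparent.
So A is grammatical.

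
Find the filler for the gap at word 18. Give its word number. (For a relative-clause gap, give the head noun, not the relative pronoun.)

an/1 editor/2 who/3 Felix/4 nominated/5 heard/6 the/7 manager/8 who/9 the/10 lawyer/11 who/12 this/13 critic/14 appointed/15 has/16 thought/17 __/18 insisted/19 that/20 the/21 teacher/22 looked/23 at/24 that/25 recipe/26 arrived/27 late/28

The gap at 18 is the subject of "insisted", inside a relative clause.
The relative pronoun is "who" (word 9); it is bound by the head noun immediately before it.
Its filler is the head noun "manager", at word 8.

8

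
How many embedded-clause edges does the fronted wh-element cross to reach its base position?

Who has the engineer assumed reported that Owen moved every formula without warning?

"who" is extracted from the subject of "reported".
Boundaries crossed, outermost first: [Ø] — 1 in total.

1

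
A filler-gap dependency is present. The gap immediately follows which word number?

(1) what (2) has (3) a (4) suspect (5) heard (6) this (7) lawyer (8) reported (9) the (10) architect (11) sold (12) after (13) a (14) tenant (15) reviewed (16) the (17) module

The displaced element is "what" (word 1).
It is linked across 2 clause boundaries (Ø → Ø).
It functions as the direct object of "sold", so the gap sits immediately after word 11 ("sold").
Base order: A suspect has heard this lawyer reported the architect sold what after a tenant reviewed the module.

11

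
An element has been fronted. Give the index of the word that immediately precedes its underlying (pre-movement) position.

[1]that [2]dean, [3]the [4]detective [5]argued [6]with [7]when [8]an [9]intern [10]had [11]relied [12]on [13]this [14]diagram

The displaced element is "that dean" (word 2).
It functions as the object of the preposition "with" of "argued", so the gap sits immediately after word 6 ("with").
Base order: The detective argued with that dean when an intern had relied on this diagram.

6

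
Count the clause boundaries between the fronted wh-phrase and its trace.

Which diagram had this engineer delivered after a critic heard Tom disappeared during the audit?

"which diagram" originates inside the matrix clause — no clause boundary is crossed.

0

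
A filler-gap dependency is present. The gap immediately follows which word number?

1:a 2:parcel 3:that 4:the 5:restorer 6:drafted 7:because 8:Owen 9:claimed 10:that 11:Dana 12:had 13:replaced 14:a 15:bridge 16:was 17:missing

The displaced element is "a parcel" (word 2).
It functions as the direct object of "drafted", so the gap sits immediately after word 6 ("drafted").
Base order: The restorer drafted a parcel because Owen claimed that Dana had replaced a bridge.

6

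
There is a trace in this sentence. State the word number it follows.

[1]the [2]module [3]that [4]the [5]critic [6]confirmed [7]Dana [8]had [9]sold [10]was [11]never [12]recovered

The displaced element is "the module" (word 2).
It is linked across 1 clause boundary (Ø).
It functions as the direct object of "sold", so the gap sits immediately after word 9 ("sold").
Base order: The critic confirmed Dana had sold the module.

9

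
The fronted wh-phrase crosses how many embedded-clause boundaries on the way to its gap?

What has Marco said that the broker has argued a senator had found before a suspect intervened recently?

2

"what" is extracted from the object of "found".
Boundaries crossed, outermost first: [that], [Ø] — 2 in total.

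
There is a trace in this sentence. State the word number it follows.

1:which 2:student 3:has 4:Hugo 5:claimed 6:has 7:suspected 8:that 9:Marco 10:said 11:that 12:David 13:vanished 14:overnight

The displaced element is "which student" (word 2).
It is linked across 1 clause boundary (Ø).
It functions as the subject of "suspected", so the gap sits immediately after word 5 ("claimed").
Base order: Hugo has claimed that which student has suspected that Marco said that David vanished overnight.

5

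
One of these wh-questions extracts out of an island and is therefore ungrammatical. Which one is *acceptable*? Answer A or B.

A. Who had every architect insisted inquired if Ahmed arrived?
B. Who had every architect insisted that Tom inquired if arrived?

In B, the wh-phrase is extracted from inside a wh-island (introduced by "if"), which blocks movement.
In A, the extraction path crosses only that-complement boundaries, which are transparent.
So A is grammatical.

A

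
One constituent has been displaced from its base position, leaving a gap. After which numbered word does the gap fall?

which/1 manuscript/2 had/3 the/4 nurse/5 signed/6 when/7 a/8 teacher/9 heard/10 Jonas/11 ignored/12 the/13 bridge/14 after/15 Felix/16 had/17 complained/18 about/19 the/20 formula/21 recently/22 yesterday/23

6

The displaced element is "which manuscript" (word 2).
It functions as the direct object of "signed", so the gap sits immediately after word 6 ("signed").
Base order: The nurse had signed which manuscript when a teacher heard Jonas ignored the bridge after Felix had complained about the formula recently yesterday.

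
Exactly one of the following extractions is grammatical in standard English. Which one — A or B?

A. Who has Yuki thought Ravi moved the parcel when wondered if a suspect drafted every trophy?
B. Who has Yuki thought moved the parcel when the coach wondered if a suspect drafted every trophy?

B

In A, the wh-phrase is extracted from inside an adjunct island (introduced by "when"), which blocks movement.
In B, the extraction path crosses only that-complement boundaries, which are transparent.
So B is grammatical.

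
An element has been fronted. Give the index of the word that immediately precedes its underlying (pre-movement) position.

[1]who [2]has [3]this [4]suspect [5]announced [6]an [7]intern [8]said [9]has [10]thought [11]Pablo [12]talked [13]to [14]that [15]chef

8

The displaced element is "who" (word 1).
It is linked across 2 clause boundaries (Ø → Ø).
It functions as the subject of "thought", so the gap sits immediately after word 8 ("said").
Base order: This suspect has announced an intern said who has thought Pablo talked to that chef.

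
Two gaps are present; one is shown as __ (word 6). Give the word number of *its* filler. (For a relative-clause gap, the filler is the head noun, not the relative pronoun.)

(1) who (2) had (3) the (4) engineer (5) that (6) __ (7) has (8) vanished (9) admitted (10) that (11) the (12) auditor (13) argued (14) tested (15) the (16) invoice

4

The marked gap is inside the relative clause, the subject of "vanished".
Its filler is the head noun "engineer" (via "that"), at word 4.
(The other dependency links word 1 to a gap after word 13.)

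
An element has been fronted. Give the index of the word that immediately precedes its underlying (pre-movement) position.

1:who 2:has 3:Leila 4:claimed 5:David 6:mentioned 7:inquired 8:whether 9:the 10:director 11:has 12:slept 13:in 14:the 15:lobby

The displaced element is "who" (word 1).
It is linked across 2 clause boundaries (Ø → Ø).
It functions as the subject of "inquired", so the gap sits immediately after word 6 ("mentioned").
Base order: Leila has claimed David mentioned that who inquired whether the director has slept in the lobby.

6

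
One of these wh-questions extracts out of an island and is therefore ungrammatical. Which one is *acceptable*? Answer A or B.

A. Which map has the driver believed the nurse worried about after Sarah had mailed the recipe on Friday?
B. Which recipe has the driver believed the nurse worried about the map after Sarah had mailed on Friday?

In B, the wh-phrase is extracted from inside an adjunct island (introduced by "after"), which blocks movement.
In A, the extraction path crosses only that-complement boundaries, which are transparent.
So A is grammatical.

A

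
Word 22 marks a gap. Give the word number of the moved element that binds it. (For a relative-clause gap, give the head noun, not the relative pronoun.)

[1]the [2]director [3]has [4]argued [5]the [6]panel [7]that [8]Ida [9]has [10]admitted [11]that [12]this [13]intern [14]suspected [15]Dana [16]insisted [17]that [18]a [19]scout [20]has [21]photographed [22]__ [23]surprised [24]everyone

The gap at 22 is the object of "photographed", inside a relative clause.
The relative pronoun is "that" (word 7); it is bound by the head noun immediately before it.
Its filler is the head noun "panel", at word 6.

6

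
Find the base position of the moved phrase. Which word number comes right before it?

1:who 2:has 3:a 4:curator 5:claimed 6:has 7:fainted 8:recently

5

The displaced element is "who" (word 1).
It is linked across 1 clause boundary (Ø).
It functions as the subject of "fainted", so the gap sits immediately after word 5 ("claimed").
Base order: A curator has claimed that who has fainted recently.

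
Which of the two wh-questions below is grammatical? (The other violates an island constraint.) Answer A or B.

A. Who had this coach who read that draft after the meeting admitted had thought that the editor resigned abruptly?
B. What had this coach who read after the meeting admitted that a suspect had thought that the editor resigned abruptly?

In B, the wh-phrase is extracted from inside a complex-NP island (relative clause) (introduced by "who"), which blocks movement.
In A, the extraction path crosses only that-complement boundaries, which are transparent.
So A is grammatical.

A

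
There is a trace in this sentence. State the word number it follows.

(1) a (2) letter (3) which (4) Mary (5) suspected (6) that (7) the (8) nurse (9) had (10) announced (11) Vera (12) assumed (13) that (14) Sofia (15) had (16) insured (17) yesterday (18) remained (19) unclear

The displaced element is "a letter" (word 2).
It is linked across 3 clause boundaries (that → Ø → that).
It functions as the direct object of "insured", so the gap sits immediately after word 16 ("insured").
Base order: Mary suspected that the nurse had announced Vera assumed that Sofia had insured a letter yesterday.

16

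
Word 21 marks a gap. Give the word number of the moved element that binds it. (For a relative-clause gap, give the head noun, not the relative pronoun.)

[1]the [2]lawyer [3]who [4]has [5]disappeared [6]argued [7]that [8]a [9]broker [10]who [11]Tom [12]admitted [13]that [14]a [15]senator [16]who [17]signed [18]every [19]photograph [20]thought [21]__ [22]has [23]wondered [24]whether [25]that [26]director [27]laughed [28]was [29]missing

The gap at 21 is the subject of "wondered", inside a relative clause.
The relative pronoun is "who" (word 10); it is bound by the head noun immediately before it.
Its filler is the head noun "broker", at word 9.

9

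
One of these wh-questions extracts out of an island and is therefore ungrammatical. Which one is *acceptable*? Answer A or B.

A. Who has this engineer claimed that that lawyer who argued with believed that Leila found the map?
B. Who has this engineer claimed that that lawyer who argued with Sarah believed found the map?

B

In A, the wh-phrase is extracted from inside a complex-NP island (relative clause) (introduced by "who"), which blocks movement.
In B, the extraction path crosses only that-complement boundaries, which are transparent.
So B is grammatical.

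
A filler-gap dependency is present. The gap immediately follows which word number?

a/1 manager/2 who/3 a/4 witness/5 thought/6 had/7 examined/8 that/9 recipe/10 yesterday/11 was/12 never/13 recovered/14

The displaced element is "a manager" (word 2).
It is linked across 1 clause boundary (Ø).
It functions as the subject of "examined", so the gap sits immediately after word 6 ("thought").
Base order: A witness thought a manager had examined that recipe yesterday.

6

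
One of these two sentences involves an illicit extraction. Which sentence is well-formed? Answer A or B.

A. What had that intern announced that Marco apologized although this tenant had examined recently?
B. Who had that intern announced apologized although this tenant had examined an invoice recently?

In A, the wh-phrase is extracted from inside an adjunct island (introduced by "although"), which blocks movement.
In B, the extraction path crosses only that-complement boundaries, which are transparent.
So B is grammatical.

B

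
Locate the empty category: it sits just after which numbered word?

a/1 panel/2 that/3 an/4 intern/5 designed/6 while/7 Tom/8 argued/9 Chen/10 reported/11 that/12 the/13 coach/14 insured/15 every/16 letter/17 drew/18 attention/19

The displaced element is "a panel" (word 2).
It functions as the direct object of "designed", so the gap sits immediately after word 6 ("designed").
Base order: An intern designed a panel while Tom argued Chen reported that the coach insured every letter.

6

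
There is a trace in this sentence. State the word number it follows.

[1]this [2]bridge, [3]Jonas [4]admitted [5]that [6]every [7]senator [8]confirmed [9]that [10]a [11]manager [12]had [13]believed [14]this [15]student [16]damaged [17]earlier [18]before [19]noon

The displaced element is "this bridge" (word 2).
It is linked across 3 clause boundaries (that → that → Ø).
It functions as the direct object of "damaged", so the gap sits immediately after word 16 ("damaged").
Base order: Jonas admitted that every senator confirmed that a manager had believed this student damaged this bridge earlier before noon.

16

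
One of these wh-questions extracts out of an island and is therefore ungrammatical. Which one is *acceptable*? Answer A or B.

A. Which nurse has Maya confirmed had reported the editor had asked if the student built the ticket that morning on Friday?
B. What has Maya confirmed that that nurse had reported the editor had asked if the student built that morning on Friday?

A

In B, the wh-phrase is extracted from inside a wh-island (introduced by "if"), which blocks movement.
In A, the extraction path crosses only that-complement boundaries, which are transparent.
So A is grammatical.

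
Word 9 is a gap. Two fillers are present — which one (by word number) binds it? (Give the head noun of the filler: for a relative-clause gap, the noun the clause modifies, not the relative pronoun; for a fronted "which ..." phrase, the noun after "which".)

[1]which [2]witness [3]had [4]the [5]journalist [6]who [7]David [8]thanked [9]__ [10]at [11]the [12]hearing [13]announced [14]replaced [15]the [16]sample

The marked gap is inside the relative clause, the direct object of "thanked".
Its filler is the head noun "journalist" (via "who"), at word 5.
(The other dependency links word 2 to a gap after word 13.)

5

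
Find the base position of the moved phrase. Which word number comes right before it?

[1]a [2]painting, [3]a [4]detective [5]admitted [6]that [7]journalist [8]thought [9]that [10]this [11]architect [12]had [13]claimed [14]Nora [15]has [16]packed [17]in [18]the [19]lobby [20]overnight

The displaced element is "a painting" (word 2).
It is linked across 3 clause boundaries (Ø → that → Ø).
It functions as the direct object of "packed", so the gap sits immediately after word 16 ("packed").
Base order: A detective admitted that journalist thought that this architect had claimed Nora has packed a painting in the lobby overnight.

16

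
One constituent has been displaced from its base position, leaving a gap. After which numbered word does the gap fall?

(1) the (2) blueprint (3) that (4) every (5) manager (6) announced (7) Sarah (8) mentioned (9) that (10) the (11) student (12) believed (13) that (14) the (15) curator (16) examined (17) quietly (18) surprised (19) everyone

16

The displaced element is "the blueprint" (word 2).
It is linked across 3 clause boundaries (Ø → that → that).
It functions as the direct object of "examined", so the gap sits immediately after word 16 ("examined").
Base order: Every manager announced Sarah mentioned that the student believed that the curator examined the blueprint quietly.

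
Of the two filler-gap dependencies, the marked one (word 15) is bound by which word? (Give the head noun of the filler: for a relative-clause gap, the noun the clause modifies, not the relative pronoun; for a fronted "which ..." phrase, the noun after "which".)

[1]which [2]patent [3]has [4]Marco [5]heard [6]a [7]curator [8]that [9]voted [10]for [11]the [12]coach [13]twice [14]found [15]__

2

The marked gap is the direct object of "found".
Its filler is the fronted wh-phrase "which patent", at word 2.
(The other dependency links word 7 to a gap after word 8.)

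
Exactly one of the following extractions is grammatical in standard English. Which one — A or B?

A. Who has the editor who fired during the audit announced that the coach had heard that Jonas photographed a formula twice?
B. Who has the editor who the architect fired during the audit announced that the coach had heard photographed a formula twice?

B

In A, the wh-phrase is extracted from inside a complex-NP island (relative clause) (introduced by "who"), which blocks movement.
In B, the extraction path crosses only that-complement boundaries, which are transparent.
So B is grammatical.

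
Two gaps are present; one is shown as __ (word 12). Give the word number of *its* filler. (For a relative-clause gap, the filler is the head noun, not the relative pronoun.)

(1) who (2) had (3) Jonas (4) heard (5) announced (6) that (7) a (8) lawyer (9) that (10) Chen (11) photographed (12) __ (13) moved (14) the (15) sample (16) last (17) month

8

The marked gap is inside the relative clause, the direct object of "photographed".
Its filler is the head noun "lawyer" (via "that"), at word 8.
(The other dependency links word 1 to a gap after word 4.)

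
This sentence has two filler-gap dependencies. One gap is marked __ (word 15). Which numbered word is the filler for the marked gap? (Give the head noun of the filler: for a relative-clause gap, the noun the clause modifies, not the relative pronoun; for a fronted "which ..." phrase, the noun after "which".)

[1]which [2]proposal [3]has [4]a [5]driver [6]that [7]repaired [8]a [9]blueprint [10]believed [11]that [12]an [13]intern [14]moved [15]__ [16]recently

2

The marked gap is the direct object of "moved".
Its filler is the fronted wh-phrase "which proposal", at word 2.
(The other dependency links word 5 to a gap after word 6.)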